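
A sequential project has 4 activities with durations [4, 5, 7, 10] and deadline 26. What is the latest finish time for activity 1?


LF(activity 1) = deadline - sum of successor durations
Successors: activities 2 through 4 with durations [5, 7, 10]
Sum of successor durations = 22
LF = 26 - 22 = 4

4


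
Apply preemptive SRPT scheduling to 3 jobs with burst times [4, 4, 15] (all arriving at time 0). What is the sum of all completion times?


Since all jobs arrive at t=0, SRPT equals SPT ordering.
SPT order: [4, 4, 15]
Completion times:
  Job 1: p=4, C=4
  Job 2: p=4, C=8
  Job 3: p=15, C=23
Total completion time = 4 + 8 + 23 = 35

35


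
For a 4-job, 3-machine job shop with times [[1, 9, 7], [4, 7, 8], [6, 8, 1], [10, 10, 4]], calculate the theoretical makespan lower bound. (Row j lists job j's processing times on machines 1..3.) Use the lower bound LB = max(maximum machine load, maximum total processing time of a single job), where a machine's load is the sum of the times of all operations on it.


Machine loads:
  Machine 1: 1 + 4 + 6 + 10 = 21
  Machine 2: 9 + 7 + 8 + 10 = 34
  Machine 3: 7 + 8 + 1 + 4 = 20
Max machine load = 34
Job totals:
  Job 1: 17
  Job 2: 19
  Job 3: 15
  Job 4: 24
Max job total = 24
Lower bound = max(34, 24) = 34

34


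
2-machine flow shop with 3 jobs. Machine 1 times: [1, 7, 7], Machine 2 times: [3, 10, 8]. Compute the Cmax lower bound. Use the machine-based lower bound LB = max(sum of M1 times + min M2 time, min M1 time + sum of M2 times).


LB1 = sum(M1 times) + min(M2 times) = 15 + 3 = 18
LB2 = min(M1 times) + sum(M2 times) = 1 + 21 = 22
Lower bound = max(LB1, LB2) = max(18, 22) = 22

22


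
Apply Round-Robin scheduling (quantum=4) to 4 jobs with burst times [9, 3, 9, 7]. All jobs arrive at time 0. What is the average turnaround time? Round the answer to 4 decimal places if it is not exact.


Time quantum = 4
Execution trace:
  J1 runs 4 units, time = 4
  J2 runs 3 units, time = 7
  J3 runs 4 units, time = 11
  J4 runs 4 units, time = 15
  J1 runs 4 units, time = 19
  J3 runs 4 units, time = 23
  J4 runs 3 units, time = 26
  J1 runs 1 units, time = 27
  J3 runs 1 units, time = 28
Finish times: [27, 7, 28, 26]
Average turnaround = 88/4 = 22.0

22.0


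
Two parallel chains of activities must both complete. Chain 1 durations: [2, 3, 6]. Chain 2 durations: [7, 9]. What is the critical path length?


Path A total = 2 + 3 + 6 = 11
Path B total = 7 + 9 = 16
Critical path = longest path = max(11, 16) = 16

16


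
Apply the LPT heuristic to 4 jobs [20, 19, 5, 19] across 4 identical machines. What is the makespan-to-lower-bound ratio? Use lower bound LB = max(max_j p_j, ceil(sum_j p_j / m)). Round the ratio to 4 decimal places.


LPT order: [20, 19, 19, 5]
Machine loads after assignment: [20, 19, 19, 5]
LPT makespan = 20
Lower bound = max(max_job, ceil(total/4)) = max(20, 16) = 20
Ratio = 20 / 20 = 1.0

1.0


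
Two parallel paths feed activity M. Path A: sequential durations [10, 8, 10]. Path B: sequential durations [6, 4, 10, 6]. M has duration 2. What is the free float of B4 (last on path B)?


ES(B4) = sum of predecessors on chain B = 20
EF(B4) = ES + duration = 20 + 6 = 26
Successor of B4 is M. ES(M) = max(sum(A), sum(B)) = max(28, 26) = 28
Free float = ES(successor) - EF(current) = 28 - 26 = 2

2


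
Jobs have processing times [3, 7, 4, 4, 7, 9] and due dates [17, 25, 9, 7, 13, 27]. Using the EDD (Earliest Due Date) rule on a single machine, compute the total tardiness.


Sort by due date (EDD order): [(4, 7), (4, 9), (7, 13), (3, 17), (7, 25), (9, 27)]
Compute completion times and tardiness:
  Job 1: p=4, d=7, C=4, tardiness=max(0,4-7)=0
  Job 2: p=4, d=9, C=8, tardiness=max(0,8-9)=0
  Job 3: p=7, d=13, C=15, tardiness=max(0,15-13)=2
  Job 4: p=3, d=17, C=18, tardiness=max(0,18-17)=1
  Job 5: p=7, d=25, C=25, tardiness=max(0,25-25)=0
  Job 6: p=9, d=27, C=34, tardiness=max(0,34-27)=7
Total tardiness = 10

10


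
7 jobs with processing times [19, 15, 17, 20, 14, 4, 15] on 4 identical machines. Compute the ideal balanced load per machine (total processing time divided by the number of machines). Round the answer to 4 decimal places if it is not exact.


Total processing time = 19 + 15 + 17 + 20 + 14 + 4 + 15 = 104
Number of machines = 4
Ideal balanced load = 104 / 4 = 26.0

26.0


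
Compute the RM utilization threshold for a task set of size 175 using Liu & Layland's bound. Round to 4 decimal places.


Compute 2^(1/175) = 1.0039686955
Subtract 1: 1.0039686955 - 1 = 0.0039686955
Multiply by n: 175 * 0.0039686955 = 0.6945217125
Round to 4 dp: 0.6945

0.6945


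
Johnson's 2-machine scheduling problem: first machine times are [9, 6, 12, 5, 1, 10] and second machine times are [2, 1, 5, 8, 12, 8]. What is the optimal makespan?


Apply Johnson's rule:
  Group 1 (a <= b): [(5, 1, 12), (4, 5, 8)]
  Group 2 (a > b): [(6, 10, 8), (3, 12, 5), (1, 9, 2), (2, 6, 1)]
Optimal job order: [5, 4, 6, 3, 1, 2]
Schedule:
  Job 5: M1 done at 1, M2 done at 13
  Job 4: M1 done at 6, M2 done at 21
  Job 6: M1 done at 16, M2 done at 29
  Job 3: M1 done at 28, M2 done at 34
  Job 1: M1 done at 37, M2 done at 39
  Job 2: M1 done at 43, M2 done at 44
Makespan = 44

44


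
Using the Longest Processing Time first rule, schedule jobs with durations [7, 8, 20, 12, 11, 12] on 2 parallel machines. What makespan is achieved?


Sort jobs in decreasing order (LPT): [20, 12, 12, 11, 8, 7]
Assign each job to the least loaded machine:
  Machine 1: jobs [20, 11, 7], load = 38
  Machine 2: jobs [12, 12, 8], load = 32
Makespan = max load = 38

38


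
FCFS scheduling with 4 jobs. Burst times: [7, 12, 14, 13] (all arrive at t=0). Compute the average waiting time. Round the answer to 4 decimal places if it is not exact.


FCFS order (as given): [7, 12, 14, 13]
Waiting times:
  Job 1: wait = 0
  Job 2: wait = 7
  Job 3: wait = 19
  Job 4: wait = 33
Sum of waiting times = 59
Average waiting time = 59/4 = 14.75

14.75


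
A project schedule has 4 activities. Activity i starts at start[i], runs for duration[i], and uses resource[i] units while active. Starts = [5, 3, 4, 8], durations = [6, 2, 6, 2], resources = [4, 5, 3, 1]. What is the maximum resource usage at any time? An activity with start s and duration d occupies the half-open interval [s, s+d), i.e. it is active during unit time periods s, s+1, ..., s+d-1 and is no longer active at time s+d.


Each activity i is active on [start_i, start_i + duration_i).
Compute total resource usage per time slot:
  t=0: active resources = [], total = 0
  t=1: active resources = [], total = 0
  t=2: active resources = [], total = 0
  t=3: active resources = [5], total = 5
  t=4: active resources = [5, 3], total = 8
  t=5: active resources = [4, 3], total = 7
  t=6: active resources = [4, 3], total = 7
  t=7: active resources = [4, 3], total = 7
  t=8: active resources = [4, 3, 1], total = 8
  t=9: active resources = [4, 3, 1], total = 8
  t=10: active resources = [4], total = 4
Peak resource demand = 8

8


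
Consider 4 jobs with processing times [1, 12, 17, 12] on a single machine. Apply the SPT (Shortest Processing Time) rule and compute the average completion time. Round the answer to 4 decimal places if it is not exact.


Sort jobs by processing time (SPT order): [1, 12, 12, 17]
Compute completion times sequentially:
  Job 1: processing = 1, completes at 1
  Job 2: processing = 12, completes at 13
  Job 3: processing = 12, completes at 25
  Job 4: processing = 17, completes at 42
Sum of completion times = 81
Average completion time = 81/4 = 20.25

20.25


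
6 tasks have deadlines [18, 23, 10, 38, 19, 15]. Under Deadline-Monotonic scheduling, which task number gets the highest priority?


Sort tasks by relative deadline (ascending):
  Task 3: deadline = 10
  Task 6: deadline = 15
  Task 1: deadline = 18
  Task 5: deadline = 19
  Task 2: deadline = 23
  Task 4: deadline = 38
Priority order (highest first): [3, 6, 1, 5, 2, 4]
Highest priority task = 3

3


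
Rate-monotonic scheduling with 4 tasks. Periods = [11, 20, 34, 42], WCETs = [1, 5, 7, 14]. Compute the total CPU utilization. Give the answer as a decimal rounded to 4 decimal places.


Compute individual utilizations (exact fractions):
  Task 1: C/T = 1/11 (approx. 0.0909)
  Task 2: C/T = 5/20 = 1/4 (approx. 0.25)
  Task 3: C/T = 7/34 (approx. 0.2059)
  Task 4: C/T = 14/42 = 1/3 (approx. 0.3333)
Total utilization U = 1/11 + 1/4 + 7/34 + 1/3 = 1975/2244
Rounded to 4 decimal places: U = 0.8801
RM (Liu & Layland) bound for 4 tasks = 0.756828; compare with U = 1975/2244 (approx. 0.880125)
bound < U <= 1, so the RM sufficient condition is not met (inconclusive; an exact test such as response-time analysis is needed).

0.8801


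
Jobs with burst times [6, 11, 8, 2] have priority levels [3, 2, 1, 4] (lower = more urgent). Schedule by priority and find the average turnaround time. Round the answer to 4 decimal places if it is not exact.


Sort by priority (ascending = highest first):
Order: [(1, 8), (2, 11), (3, 6), (4, 2)]
Completion times:
  Priority 1, burst=8, C=8
  Priority 2, burst=11, C=19
  Priority 3, burst=6, C=25
  Priority 4, burst=2, C=27
Average turnaround = 79/4 = 19.75

19.75


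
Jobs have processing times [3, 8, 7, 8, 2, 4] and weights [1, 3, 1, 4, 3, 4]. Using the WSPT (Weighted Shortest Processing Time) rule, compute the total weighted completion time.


Compute p/w ratios and sort ascending (WSPT): [(2, 3), (4, 4), (8, 4), (8, 3), (3, 1), (7, 1)]
Compute weighted completion times:
  Job (p=2,w=3): C=2, w*C=3*2=6
  Job (p=4,w=4): C=6, w*C=4*6=24
  Job (p=8,w=4): C=14, w*C=4*14=56
  Job (p=8,w=3): C=22, w*C=3*22=66
  Job (p=3,w=1): C=25, w*C=1*25=25
  Job (p=7,w=1): C=32, w*C=1*32=32
Total weighted completion time = 209

209


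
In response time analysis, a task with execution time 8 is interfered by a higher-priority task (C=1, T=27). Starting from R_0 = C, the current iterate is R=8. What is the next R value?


R_next = C + ceil(R_prev / T_hp) * C_hp
ceil(8 / 27) = ceil(0.2963) = 1
Interference = 1 * 1 = 1
R_next = 8 + 1 = 9

9


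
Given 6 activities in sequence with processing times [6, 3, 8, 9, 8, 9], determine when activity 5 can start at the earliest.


Activity 5 starts after activities 1 through 4 complete.
Predecessor durations: [6, 3, 8, 9]
ES = 6 + 3 + 8 + 9 = 26

26


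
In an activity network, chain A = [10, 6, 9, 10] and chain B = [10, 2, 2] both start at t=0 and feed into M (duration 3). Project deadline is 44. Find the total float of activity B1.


Forward pass: ES(B1) = sum of predecessors on chain B = 0
EF = ES + duration = 0 + 10 = 10
Backward pass: LF(M) = deadline = 44; LS(M) = 44 - 3 = 41
LF(B1) = LS(M) - sum(successors on chain B) = 41 - 4 = 37
LS = LF - duration = 37 - 10 = 27
Total float = LS - ES = 27 - 0 = 27

27


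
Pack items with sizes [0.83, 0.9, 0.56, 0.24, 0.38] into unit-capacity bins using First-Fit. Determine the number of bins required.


Place items sequentially using First-Fit:
  Item 0.83 -> new Bin 1
  Item 0.9 -> new Bin 2
  Item 0.56 -> new Bin 3
  Item 0.24 -> Bin 3 (now 0.8)
  Item 0.38 -> new Bin 4
Total bins used = 4

4


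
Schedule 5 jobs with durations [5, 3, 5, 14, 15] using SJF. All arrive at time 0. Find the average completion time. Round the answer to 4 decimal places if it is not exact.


SJF order (ascending): [3, 5, 5, 14, 15]
Completion times:
  Job 1: burst=3, C=3
  Job 2: burst=5, C=8
  Job 3: burst=5, C=13
  Job 4: burst=14, C=27
  Job 5: burst=15, C=42
Average completion = 93/5 = 18.6

18.6


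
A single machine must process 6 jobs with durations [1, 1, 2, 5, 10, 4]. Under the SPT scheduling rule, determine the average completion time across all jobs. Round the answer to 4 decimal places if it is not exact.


Sort jobs by processing time (SPT order): [1, 1, 2, 4, 5, 10]
Compute completion times sequentially:
  Job 1: processing = 1, completes at 1
  Job 2: processing = 1, completes at 2
  Job 3: processing = 2, completes at 4
  Job 4: processing = 4, completes at 8
  Job 5: processing = 5, completes at 13
  Job 6: processing = 10, completes at 23
Sum of completion times = 51
Average completion time = 51/6 = 8.5

8.5


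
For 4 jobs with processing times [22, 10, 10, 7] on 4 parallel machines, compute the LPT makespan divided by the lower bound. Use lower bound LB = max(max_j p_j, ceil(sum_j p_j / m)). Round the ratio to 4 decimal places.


LPT order: [22, 10, 10, 7]
Machine loads after assignment: [22, 10, 10, 7]
LPT makespan = 22
Lower bound = max(max_job, ceil(total/4)) = max(22, 13) = 22
Ratio = 22 / 22 = 1.0

1.0


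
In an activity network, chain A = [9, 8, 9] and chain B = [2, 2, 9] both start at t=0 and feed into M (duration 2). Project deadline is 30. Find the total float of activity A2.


Forward pass: ES(A2) = sum of predecessors on chain A = 9
EF = ES + duration = 9 + 8 = 17
Backward pass: LF(M) = deadline = 30; LS(M) = 30 - 2 = 28
LF(A2) = LS(M) - sum(successors on chain A) = 28 - 9 = 19
LS = LF - duration = 19 - 8 = 11
Total float = LS - ES = 11 - 9 = 2

2


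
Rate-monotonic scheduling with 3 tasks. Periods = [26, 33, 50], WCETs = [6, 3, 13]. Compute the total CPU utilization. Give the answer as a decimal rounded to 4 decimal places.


Compute individual utilizations (exact fractions):
  Task 1: C/T = 6/26 = 3/13 (approx. 0.2308)
  Task 2: C/T = 3/33 = 1/11 (approx. 0.0909)
  Task 3: C/T = 13/50 (approx. 0.26)
Total utilization U = 3/13 + 1/11 + 13/50 = 4159/7150
Rounded to 4 decimal places: U = 0.5817
RM (Liu & Layland) bound for 3 tasks = 0.779763; compare with U = 4159/7150 (approx. 0.581678)
U <= bound, so schedulable by RM sufficient condition.

0.5817


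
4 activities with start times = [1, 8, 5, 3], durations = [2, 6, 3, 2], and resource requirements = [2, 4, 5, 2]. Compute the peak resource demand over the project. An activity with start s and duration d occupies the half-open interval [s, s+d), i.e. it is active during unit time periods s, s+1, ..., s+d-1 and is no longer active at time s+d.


Each activity i is active on [start_i, start_i + duration_i).
Compute total resource usage per time slot:
  t=0: active resources = [], total = 0
  t=1: active resources = [2], total = 2
  t=2: active resources = [2], total = 2
  t=3: active resources = [2], total = 2
  t=4: active resources = [2], total = 2
  t=5: active resources = [5], total = 5
  t=6: active resources = [5], total = 5
  t=7: active resources = [5], total = 5
  t=8: active resources = [4], total = 4
  t=9: active resources = [4], total = 4
  t=10: active resources = [4], total = 4
  t=11: active resources = [4], total = 4
  t=12: active resources = [4], total = 4
  t=13: active resources = [4], total = 4
Peak resource demand = 5

5


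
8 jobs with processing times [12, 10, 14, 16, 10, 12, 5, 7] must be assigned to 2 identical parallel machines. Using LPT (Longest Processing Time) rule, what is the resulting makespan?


Sort jobs in decreasing order (LPT): [16, 14, 12, 12, 10, 10, 7, 5]
Assign each job to the least loaded machine:
  Machine 1: jobs [16, 12, 10, 5], load = 43
  Machine 2: jobs [14, 12, 10, 7], load = 43
Makespan = max load = 43

43


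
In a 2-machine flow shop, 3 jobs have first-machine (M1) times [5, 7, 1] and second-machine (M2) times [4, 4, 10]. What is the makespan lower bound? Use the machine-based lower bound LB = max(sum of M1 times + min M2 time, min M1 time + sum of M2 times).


LB1 = sum(M1 times) + min(M2 times) = 13 + 4 = 17
LB2 = min(M1 times) + sum(M2 times) = 1 + 18 = 19
Lower bound = max(LB1, LB2) = max(17, 19) = 19

19


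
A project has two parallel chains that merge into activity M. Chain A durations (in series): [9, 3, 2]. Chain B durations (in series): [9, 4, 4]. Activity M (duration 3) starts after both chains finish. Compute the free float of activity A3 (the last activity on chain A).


ES(A3) = sum of predecessors on chain A = 12
EF(A3) = ES + duration = 12 + 2 = 14
Successor of A3 is M. ES(M) = max(sum(A), sum(B)) = max(14, 17) = 17
Free float = ES(successor) - EF(current) = 17 - 14 = 3

3


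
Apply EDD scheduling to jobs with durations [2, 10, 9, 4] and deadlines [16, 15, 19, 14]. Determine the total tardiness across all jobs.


Sort by due date (EDD order): [(4, 14), (10, 15), (2, 16), (9, 19)]
Compute completion times and tardiness:
  Job 1: p=4, d=14, C=4, tardiness=max(0,4-14)=0
  Job 2: p=10, d=15, C=14, tardiness=max(0,14-15)=0
  Job 3: p=2, d=16, C=16, tardiness=max(0,16-16)=0
  Job 4: p=9, d=19, C=25, tardiness=max(0,25-19)=6
Total tardiness = 6

6


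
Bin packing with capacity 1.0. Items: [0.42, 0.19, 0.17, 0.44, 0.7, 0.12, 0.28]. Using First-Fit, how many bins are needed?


Place items sequentially using First-Fit:
  Item 0.42 -> new Bin 1
  Item 0.19 -> Bin 1 (now 0.61)
  Item 0.17 -> Bin 1 (now 0.78)
  Item 0.44 -> new Bin 2
  Item 0.7 -> new Bin 3
  Item 0.12 -> Bin 1 (now 0.9)
  Item 0.28 -> Bin 2 (now 0.72)
Total bins used = 3

3


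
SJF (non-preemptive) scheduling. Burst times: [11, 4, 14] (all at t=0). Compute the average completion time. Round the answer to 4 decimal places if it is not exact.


SJF order (ascending): [4, 11, 14]
Completion times:
  Job 1: burst=4, C=4
  Job 2: burst=11, C=15
  Job 3: burst=14, C=29
Average completion = 48/3 = 16.0

16.0


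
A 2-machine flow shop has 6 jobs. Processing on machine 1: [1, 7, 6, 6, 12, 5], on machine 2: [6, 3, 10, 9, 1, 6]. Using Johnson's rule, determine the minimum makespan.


Apply Johnson's rule:
  Group 1 (a <= b): [(1, 1, 6), (6, 5, 6), (3, 6, 10), (4, 6, 9)]
  Group 2 (a > b): [(2, 7, 3), (5, 12, 1)]
Optimal job order: [1, 6, 3, 4, 2, 5]
Schedule:
  Job 1: M1 done at 1, M2 done at 7
  Job 6: M1 done at 6, M2 done at 13
  Job 3: M1 done at 12, M2 done at 23
  Job 4: M1 done at 18, M2 done at 32
  Job 2: M1 done at 25, M2 done at 35
  Job 5: M1 done at 37, M2 done at 38
Makespan = 38

38


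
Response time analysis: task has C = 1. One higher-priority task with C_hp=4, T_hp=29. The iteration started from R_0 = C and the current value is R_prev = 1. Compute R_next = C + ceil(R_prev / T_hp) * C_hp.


R_next = C + ceil(R_prev / T_hp) * C_hp
ceil(1 / 29) = ceil(0.0345) = 1
Interference = 1 * 4 = 4
R_next = 1 + 4 = 5

5


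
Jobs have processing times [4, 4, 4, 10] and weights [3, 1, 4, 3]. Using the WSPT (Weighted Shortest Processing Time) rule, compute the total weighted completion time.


Compute p/w ratios and sort ascending (WSPT): [(4, 4), (4, 3), (10, 3), (4, 1)]
Compute weighted completion times:
  Job (p=4,w=4): C=4, w*C=4*4=16
  Job (p=4,w=3): C=8, w*C=3*8=24
  Job (p=10,w=3): C=18, w*C=3*18=54
  Job (p=4,w=1): C=22, w*C=1*22=22
Total weighted completion time = 116

116


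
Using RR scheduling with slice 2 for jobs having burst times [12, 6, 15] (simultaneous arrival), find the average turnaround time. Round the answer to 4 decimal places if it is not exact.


Time quantum = 2
Execution trace:
  J1 runs 2 units, time = 2
  J2 runs 2 units, time = 4
  J3 runs 2 units, time = 6
  J1 runs 2 units, time = 8
  J2 runs 2 units, time = 10
  J3 runs 2 units, time = 12
  J1 runs 2 units, time = 14
  J2 runs 2 units, time = 16
  J3 runs 2 units, time = 18
  J1 runs 2 units, time = 20
  J3 runs 2 units, time = 22
  J1 runs 2 units, time = 24
  J3 runs 2 units, time = 26
  J1 runs 2 units, time = 28
  J3 runs 2 units, time = 30
  J3 runs 2 units, time = 32
  J3 runs 1 units, time = 33
Finish times: [28, 16, 33]
Average turnaround = 77/3 = 25.6667

25.6667


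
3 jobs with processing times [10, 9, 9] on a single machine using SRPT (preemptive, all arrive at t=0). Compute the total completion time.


Since all jobs arrive at t=0, SRPT equals SPT ordering.
SPT order: [9, 9, 10]
Completion times:
  Job 1: p=9, C=9
  Job 2: p=9, C=18
  Job 3: p=10, C=28
Total completion time = 9 + 18 + 28 = 55

55


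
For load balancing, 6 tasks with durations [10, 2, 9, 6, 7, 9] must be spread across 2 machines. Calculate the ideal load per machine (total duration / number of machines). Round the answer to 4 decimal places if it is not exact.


Total processing time = 10 + 2 + 9 + 6 + 7 + 9 = 43
Number of machines = 2
Ideal balanced load = 43 / 2 = 21.5

21.5


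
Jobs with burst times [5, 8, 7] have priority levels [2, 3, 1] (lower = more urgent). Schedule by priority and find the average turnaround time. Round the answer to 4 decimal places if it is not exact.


Sort by priority (ascending = highest first):
Order: [(1, 7), (2, 5), (3, 8)]
Completion times:
  Priority 1, burst=7, C=7
  Priority 2, burst=5, C=12
  Priority 3, burst=8, C=20
Average turnaround = 39/3 = 13.0

13.0


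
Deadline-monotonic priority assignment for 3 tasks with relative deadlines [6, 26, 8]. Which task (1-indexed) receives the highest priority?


Sort tasks by relative deadline (ascending):
  Task 1: deadline = 6
  Task 3: deadline = 8
  Task 2: deadline = 26
Priority order (highest first): [1, 3, 2]
Highest priority task = 1

1


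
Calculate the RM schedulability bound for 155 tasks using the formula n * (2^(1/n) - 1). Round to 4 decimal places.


Compute 2^(1/155) = 1.0044819312
Subtract 1: 1.0044819312 - 1 = 0.0044819312
Multiply by n: 155 * 0.0044819312 = 0.6946993360
Round to 4 dp: 0.6947

0.6947


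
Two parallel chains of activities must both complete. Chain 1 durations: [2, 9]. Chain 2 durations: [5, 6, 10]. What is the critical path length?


Path A total = 2 + 9 = 11
Path B total = 5 + 6 + 10 = 21
Critical path = longest path = max(11, 21) = 21

21


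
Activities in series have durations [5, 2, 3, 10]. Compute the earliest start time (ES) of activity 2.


Activity 2 starts after activities 1 through 1 complete.
Predecessor durations: [5]
ES = 5 = 5

5


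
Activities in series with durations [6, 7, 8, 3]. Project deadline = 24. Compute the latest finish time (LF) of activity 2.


LF(activity 2) = deadline - sum of successor durations
Successors: activities 3 through 4 with durations [8, 3]
Sum of successor durations = 11
LF = 24 - 11 = 13

13


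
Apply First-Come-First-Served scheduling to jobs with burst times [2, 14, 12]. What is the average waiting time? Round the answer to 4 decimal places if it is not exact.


FCFS order (as given): [2, 14, 12]
Waiting times:
  Job 1: wait = 0
  Job 2: wait = 2
  Job 3: wait = 16
Sum of waiting times = 18
Average waiting time = 18/3 = 6.0

6.0


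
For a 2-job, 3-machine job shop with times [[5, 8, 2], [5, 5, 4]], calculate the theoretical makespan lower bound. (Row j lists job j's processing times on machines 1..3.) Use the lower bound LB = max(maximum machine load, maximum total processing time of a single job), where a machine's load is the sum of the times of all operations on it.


Machine loads:
  Machine 1: 5 + 5 = 10
  Machine 2: 8 + 5 = 13
  Machine 3: 2 + 4 = 6
Max machine load = 13
Job totals:
  Job 1: 15
  Job 2: 14
Max job total = 15
Lower bound = max(13, 15) = 15

15


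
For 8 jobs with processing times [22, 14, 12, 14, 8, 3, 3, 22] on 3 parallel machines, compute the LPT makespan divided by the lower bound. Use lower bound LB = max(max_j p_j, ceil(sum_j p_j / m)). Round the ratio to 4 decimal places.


LPT order: [22, 22, 14, 14, 12, 8, 3, 3]
Machine loads after assignment: [34, 33, 31]
LPT makespan = 34
Lower bound = max(max_job, ceil(total/3)) = max(22, 33) = 33
Ratio = 34 / 33 = 1.0303

1.0303


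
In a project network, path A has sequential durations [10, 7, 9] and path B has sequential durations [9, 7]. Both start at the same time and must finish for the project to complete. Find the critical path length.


Path A total = 10 + 7 + 9 = 26
Path B total = 9 + 7 = 16
Critical path = longest path = max(26, 16) = 26

26


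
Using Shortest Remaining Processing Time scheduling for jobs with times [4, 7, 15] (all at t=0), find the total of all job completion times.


Since all jobs arrive at t=0, SRPT equals SPT ordering.
SPT order: [4, 7, 15]
Completion times:
  Job 1: p=4, C=4
  Job 2: p=7, C=11
  Job 3: p=15, C=26
Total completion time = 4 + 11 + 26 = 41

41


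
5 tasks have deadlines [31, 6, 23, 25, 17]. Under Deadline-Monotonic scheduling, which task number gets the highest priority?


Sort tasks by relative deadline (ascending):
  Task 2: deadline = 6
  Task 5: deadline = 17
  Task 3: deadline = 23
  Task 4: deadline = 25
  Task 1: deadline = 31
Priority order (highest first): [2, 5, 3, 4, 1]
Highest priority task = 2

2


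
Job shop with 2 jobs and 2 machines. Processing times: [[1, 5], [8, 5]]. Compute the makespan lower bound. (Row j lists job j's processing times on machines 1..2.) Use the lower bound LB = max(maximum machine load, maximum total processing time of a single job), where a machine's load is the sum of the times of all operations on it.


Machine loads:
  Machine 1: 1 + 8 = 9
  Machine 2: 5 + 5 = 10
Max machine load = 10
Job totals:
  Job 1: 6
  Job 2: 13
Max job total = 13
Lower bound = max(10, 13) = 13

13


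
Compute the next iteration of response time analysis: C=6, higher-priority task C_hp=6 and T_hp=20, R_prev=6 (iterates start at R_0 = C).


R_next = C + ceil(R_prev / T_hp) * C_hp
ceil(6 / 20) = ceil(0.3) = 1
Interference = 1 * 6 = 6
R_next = 6 + 6 = 12

12


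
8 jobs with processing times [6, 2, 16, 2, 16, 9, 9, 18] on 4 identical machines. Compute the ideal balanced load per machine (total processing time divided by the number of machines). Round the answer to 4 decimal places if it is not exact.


Total processing time = 6 + 2 + 16 + 2 + 16 + 9 + 9 + 18 = 78
Number of machines = 4
Ideal balanced load = 78 / 4 = 19.5

19.5


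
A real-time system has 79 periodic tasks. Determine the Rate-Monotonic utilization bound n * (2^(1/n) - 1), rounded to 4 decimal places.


Compute 2^(1/79) = 1.0088126194
Subtract 1: 1.0088126194 - 1 = 0.0088126194
Multiply by n: 79 * 0.0088126194 = 0.6961969326
Round to 4 dp: 0.6962

0.6962


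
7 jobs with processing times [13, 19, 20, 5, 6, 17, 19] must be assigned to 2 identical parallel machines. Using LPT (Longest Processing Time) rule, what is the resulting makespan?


Sort jobs in decreasing order (LPT): [20, 19, 19, 17, 13, 6, 5]
Assign each job to the least loaded machine:
  Machine 1: jobs [20, 17, 13], load = 50
  Machine 2: jobs [19, 19, 6, 5], load = 49
Makespan = max load = 50

50


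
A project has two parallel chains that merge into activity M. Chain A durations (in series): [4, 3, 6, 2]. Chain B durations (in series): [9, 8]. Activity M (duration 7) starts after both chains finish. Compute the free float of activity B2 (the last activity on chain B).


ES(B2) = sum of predecessors on chain B = 9
EF(B2) = ES + duration = 9 + 8 = 17
Successor of B2 is M. ES(M) = max(sum(A), sum(B)) = max(15, 17) = 17
Free float = ES(successor) - EF(current) = 17 - 17 = 0

0


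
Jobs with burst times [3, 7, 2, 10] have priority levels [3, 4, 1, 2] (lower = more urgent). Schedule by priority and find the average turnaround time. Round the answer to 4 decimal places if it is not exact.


Sort by priority (ascending = highest first):
Order: [(1, 2), (2, 10), (3, 3), (4, 7)]
Completion times:
  Priority 1, burst=2, C=2
  Priority 2, burst=10, C=12
  Priority 3, burst=3, C=15
  Priority 4, burst=7, C=22
Average turnaround = 51/4 = 12.75

12.75


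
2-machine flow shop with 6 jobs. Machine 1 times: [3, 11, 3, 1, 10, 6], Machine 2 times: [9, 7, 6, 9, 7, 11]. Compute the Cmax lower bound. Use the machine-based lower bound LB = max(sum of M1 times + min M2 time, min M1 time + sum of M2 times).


LB1 = sum(M1 times) + min(M2 times) = 34 + 6 = 40
LB2 = min(M1 times) + sum(M2 times) = 1 + 49 = 50
Lower bound = max(LB1, LB2) = max(40, 50) = 50

50


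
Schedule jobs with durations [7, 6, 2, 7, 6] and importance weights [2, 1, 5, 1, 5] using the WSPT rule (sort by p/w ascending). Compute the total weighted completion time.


Compute p/w ratios and sort ascending (WSPT): [(2, 5), (6, 5), (7, 2), (6, 1), (7, 1)]
Compute weighted completion times:
  Job (p=2,w=5): C=2, w*C=5*2=10
  Job (p=6,w=5): C=8, w*C=5*8=40
  Job (p=7,w=2): C=15, w*C=2*15=30
  Job (p=6,w=1): C=21, w*C=1*21=21
  Job (p=7,w=1): C=28, w*C=1*28=28
Total weighted completion time = 129

129


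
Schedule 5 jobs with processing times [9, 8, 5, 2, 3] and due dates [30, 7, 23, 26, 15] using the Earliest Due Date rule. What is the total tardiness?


Sort by due date (EDD order): [(8, 7), (3, 15), (5, 23), (2, 26), (9, 30)]
Compute completion times and tardiness:
  Job 1: p=8, d=7, C=8, tardiness=max(0,8-7)=1
  Job 2: p=3, d=15, C=11, tardiness=max(0,11-15)=0
  Job 3: p=5, d=23, C=16, tardiness=max(0,16-23)=0
  Job 4: p=2, d=26, C=18, tardiness=max(0,18-26)=0
  Job 5: p=9, d=30, C=27, tardiness=max(0,27-30)=0
Total tardiness = 1

1


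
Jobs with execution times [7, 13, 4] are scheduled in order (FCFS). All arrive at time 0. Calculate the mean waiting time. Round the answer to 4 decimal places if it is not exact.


FCFS order (as given): [7, 13, 4]
Waiting times:
  Job 1: wait = 0
  Job 2: wait = 7
  Job 3: wait = 20
Sum of waiting times = 27
Average waiting time = 27/3 = 9.0

9.0


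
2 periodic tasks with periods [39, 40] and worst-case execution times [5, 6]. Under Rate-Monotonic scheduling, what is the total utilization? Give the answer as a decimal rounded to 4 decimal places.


Compute individual utilizations (exact fractions):
  Task 1: C/T = 5/39 (approx. 0.1282)
  Task 2: C/T = 6/40 = 3/20 (approx. 0.15)
Total utilization U = 5/39 + 3/20 = 217/780
Rounded to 4 decimal places: U = 0.2782
RM (Liu & Layland) bound for 2 tasks = 0.828427; compare with U = 217/780 (approx. 0.278205)
U <= bound, so schedulable by RM sufficient condition.

0.2782


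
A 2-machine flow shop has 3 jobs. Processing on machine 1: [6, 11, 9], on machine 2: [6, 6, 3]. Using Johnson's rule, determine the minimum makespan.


Apply Johnson's rule:
  Group 1 (a <= b): [(1, 6, 6)]
  Group 2 (a > b): [(2, 11, 6), (3, 9, 3)]
Optimal job order: [1, 2, 3]
Schedule:
  Job 1: M1 done at 6, M2 done at 12
  Job 2: M1 done at 17, M2 done at 23
  Job 3: M1 done at 26, M2 done at 29
Makespan = 29

29


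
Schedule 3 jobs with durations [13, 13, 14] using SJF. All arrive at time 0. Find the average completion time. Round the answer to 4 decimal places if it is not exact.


SJF order (ascending): [13, 13, 14]
Completion times:
  Job 1: burst=13, C=13
  Job 2: burst=13, C=26
  Job 3: burst=14, C=40
Average completion = 79/3 = 26.3333

26.3333


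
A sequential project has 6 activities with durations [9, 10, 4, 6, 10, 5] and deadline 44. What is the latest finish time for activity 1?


LF(activity 1) = deadline - sum of successor durations
Successors: activities 2 through 6 with durations [10, 4, 6, 10, 5]
Sum of successor durations = 35
LF = 44 - 35 = 9

9


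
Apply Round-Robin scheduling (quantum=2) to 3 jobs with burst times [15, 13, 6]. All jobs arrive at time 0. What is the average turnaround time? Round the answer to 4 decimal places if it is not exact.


Time quantum = 2
Execution trace:
  J1 runs 2 units, time = 2
  J2 runs 2 units, time = 4
  J3 runs 2 units, time = 6
  J1 runs 2 units, time = 8
  J2 runs 2 units, time = 10
  J3 runs 2 units, time = 12
  J1 runs 2 units, time = 14
  J2 runs 2 units, time = 16
  J3 runs 2 units, time = 18
  J1 runs 2 units, time = 20
  J2 runs 2 units, time = 22
  J1 runs 2 units, time = 24
  J2 runs 2 units, time = 26
  J1 runs 2 units, time = 28
  J2 runs 2 units, time = 30
  J1 runs 2 units, time = 32
  J2 runs 1 units, time = 33
  J1 runs 1 units, time = 34
Finish times: [34, 33, 18]
Average turnaround = 85/3 = 28.3333

28.3333


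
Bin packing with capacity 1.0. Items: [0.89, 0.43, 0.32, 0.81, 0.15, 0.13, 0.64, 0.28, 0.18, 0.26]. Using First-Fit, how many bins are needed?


Place items sequentially using First-Fit:
  Item 0.89 -> new Bin 1
  Item 0.43 -> new Bin 2
  Item 0.32 -> Bin 2 (now 0.75)
  Item 0.81 -> new Bin 3
  Item 0.15 -> Bin 2 (now 0.9)
  Item 0.13 -> Bin 3 (now 0.94)
  Item 0.64 -> new Bin 4
  Item 0.28 -> Bin 4 (now 0.92)
  Item 0.18 -> new Bin 5
  Item 0.26 -> Bin 5 (now 0.44)
Total bins used = 5

5


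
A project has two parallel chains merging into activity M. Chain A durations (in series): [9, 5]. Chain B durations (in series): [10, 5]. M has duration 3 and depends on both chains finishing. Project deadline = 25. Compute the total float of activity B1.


Forward pass: ES(B1) = sum of predecessors on chain B = 0
EF = ES + duration = 0 + 10 = 10
Backward pass: LF(M) = deadline = 25; LS(M) = 25 - 3 = 22
LF(B1) = LS(M) - sum(successors on chain B) = 22 - 5 = 17
LS = LF - duration = 17 - 10 = 7
Total float = LS - ES = 7 - 0 = 7

7


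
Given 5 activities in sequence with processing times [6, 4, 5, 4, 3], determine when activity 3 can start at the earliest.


Activity 3 starts after activities 1 through 2 complete.
Predecessor durations: [6, 4]
ES = 6 + 4 = 10

10


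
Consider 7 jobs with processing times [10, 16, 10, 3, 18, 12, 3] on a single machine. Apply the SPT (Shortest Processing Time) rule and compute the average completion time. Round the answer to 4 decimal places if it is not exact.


Sort jobs by processing time (SPT order): [3, 3, 10, 10, 12, 16, 18]
Compute completion times sequentially:
  Job 1: processing = 3, completes at 3
  Job 2: processing = 3, completes at 6
  Job 3: processing = 10, completes at 16
  Job 4: processing = 10, completes at 26
  Job 5: processing = 12, completes at 38
  Job 6: processing = 16, completes at 54
  Job 7: processing = 18, completes at 72
Sum of completion times = 215
Average completion time = 215/7 = 30.7143

30.7143


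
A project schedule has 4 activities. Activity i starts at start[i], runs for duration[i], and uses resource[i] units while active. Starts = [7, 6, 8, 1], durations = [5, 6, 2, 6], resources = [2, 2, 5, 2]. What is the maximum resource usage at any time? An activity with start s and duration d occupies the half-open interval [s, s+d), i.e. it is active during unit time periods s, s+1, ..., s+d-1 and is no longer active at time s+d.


Each activity i is active on [start_i, start_i + duration_i).
Compute total resource usage per time slot:
  t=0: active resources = [], total = 0
  t=1: active resources = [2], total = 2
  t=2: active resources = [2], total = 2
  t=3: active resources = [2], total = 2
  t=4: active resources = [2], total = 2
  t=5: active resources = [2], total = 2
  t=6: active resources = [2, 2], total = 4
  t=7: active resources = [2, 2], total = 4
  t=8: active resources = [2, 2, 5], total = 9
  t=9: active resources = [2, 2, 5], total = 9
  t=10: active resources = [2, 2], total = 4
  t=11: active resources = [2, 2], total = 4
Peak resource demand = 9

9


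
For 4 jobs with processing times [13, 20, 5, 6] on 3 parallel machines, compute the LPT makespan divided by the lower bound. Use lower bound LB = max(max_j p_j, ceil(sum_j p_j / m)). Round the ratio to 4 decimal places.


LPT order: [20, 13, 6, 5]
Machine loads after assignment: [20, 13, 11]
LPT makespan = 20
Lower bound = max(max_job, ceil(total/3)) = max(20, 15) = 20
Ratio = 20 / 20 = 1.0

1.0


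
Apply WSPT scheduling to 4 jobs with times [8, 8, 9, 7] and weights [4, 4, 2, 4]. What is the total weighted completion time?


Compute p/w ratios and sort ascending (WSPT): [(7, 4), (8, 4), (8, 4), (9, 2)]
Compute weighted completion times:
  Job (p=7,w=4): C=7, w*C=4*7=28
  Job (p=8,w=4): C=15, w*C=4*15=60
  Job (p=8,w=4): C=23, w*C=4*23=92
  Job (p=9,w=2): C=32, w*C=2*32=64
Total weighted completion time = 244

244


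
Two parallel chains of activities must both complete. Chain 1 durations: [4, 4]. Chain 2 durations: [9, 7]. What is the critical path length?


Path A total = 4 + 4 = 8
Path B total = 9 + 7 = 16
Critical path = longest path = max(8, 16) = 16

16


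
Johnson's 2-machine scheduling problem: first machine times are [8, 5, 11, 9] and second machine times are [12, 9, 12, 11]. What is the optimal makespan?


Apply Johnson's rule:
  Group 1 (a <= b): [(2, 5, 9), (1, 8, 12), (4, 9, 11), (3, 11, 12)]
  Group 2 (a > b): []
Optimal job order: [2, 1, 4, 3]
Schedule:
  Job 2: M1 done at 5, M2 done at 14
  Job 1: M1 done at 13, M2 done at 26
  Job 4: M1 done at 22, M2 done at 37
  Job 3: M1 done at 33, M2 done at 49
Makespan = 49

49


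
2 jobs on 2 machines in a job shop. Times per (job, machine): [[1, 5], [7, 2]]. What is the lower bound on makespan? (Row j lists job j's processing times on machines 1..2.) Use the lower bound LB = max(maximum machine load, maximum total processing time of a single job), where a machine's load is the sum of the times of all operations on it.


Machine loads:
  Machine 1: 1 + 7 = 8
  Machine 2: 5 + 2 = 7
Max machine load = 8
Job totals:
  Job 1: 6
  Job 2: 9
Max job total = 9
Lower bound = max(8, 9) = 9

9


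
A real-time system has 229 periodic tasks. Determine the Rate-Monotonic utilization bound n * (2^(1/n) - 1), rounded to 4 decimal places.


Compute 2^(1/229) = 1.0030314291
Subtract 1: 1.0030314291 - 1 = 0.0030314291
Multiply by n: 229 * 0.0030314291 = 0.6941972639
Round to 4 dp: 0.6942

0.6942


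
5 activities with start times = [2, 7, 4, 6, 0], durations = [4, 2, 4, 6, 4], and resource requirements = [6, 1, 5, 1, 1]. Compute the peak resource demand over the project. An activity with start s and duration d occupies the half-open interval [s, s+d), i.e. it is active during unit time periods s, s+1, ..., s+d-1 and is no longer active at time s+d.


Each activity i is active on [start_i, start_i + duration_i).
Compute total resource usage per time slot:
  t=0: active resources = [1], total = 1
  t=1: active resources = [1], total = 1
  t=2: active resources = [6, 1], total = 7
  t=3: active resources = [6, 1], total = 7
  t=4: active resources = [6, 5], total = 11
  t=5: active resources = [6, 5], total = 11
  t=6: active resources = [5, 1], total = 6
  t=7: active resources = [1, 5, 1], total = 7
  t=8: active resources = [1, 1], total = 2
  t=9: active resources = [1], total = 1
  t=10: active resources = [1], total = 1
  t=11: active resources = [1], total = 1
Peak resource demand = 11

11


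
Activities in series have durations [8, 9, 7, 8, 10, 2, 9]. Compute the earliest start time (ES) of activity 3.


Activity 3 starts after activities 1 through 2 complete.
Predecessor durations: [8, 9]
ES = 8 + 9 = 17

17


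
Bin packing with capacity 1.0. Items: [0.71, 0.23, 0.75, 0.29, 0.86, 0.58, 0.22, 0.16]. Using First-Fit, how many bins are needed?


Place items sequentially using First-Fit:
  Item 0.71 -> new Bin 1
  Item 0.23 -> Bin 1 (now 0.94)
  Item 0.75 -> new Bin 2
  Item 0.29 -> new Bin 3
  Item 0.86 -> new Bin 4
  Item 0.58 -> Bin 3 (now 0.87)
  Item 0.22 -> Bin 2 (now 0.97)
  Item 0.16 -> new Bin 5
Total bins used = 5

5


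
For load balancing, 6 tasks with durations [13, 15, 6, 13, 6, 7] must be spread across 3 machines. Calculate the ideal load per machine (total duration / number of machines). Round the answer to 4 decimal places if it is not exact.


Total processing time = 13 + 15 + 6 + 13 + 6 + 7 = 60
Number of machines = 3
Ideal balanced load = 60 / 3 = 20.0

20.0


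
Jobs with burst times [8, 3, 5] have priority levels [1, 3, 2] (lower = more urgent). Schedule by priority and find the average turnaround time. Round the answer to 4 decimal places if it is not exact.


Sort by priority (ascending = highest first):
Order: [(1, 8), (2, 5), (3, 3)]
Completion times:
  Priority 1, burst=8, C=8
  Priority 2, burst=5, C=13
  Priority 3, burst=3, C=16
Average turnaround = 37/3 = 12.3333

12.3333


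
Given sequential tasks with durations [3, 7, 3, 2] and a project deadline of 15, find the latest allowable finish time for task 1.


LF(activity 1) = deadline - sum of successor durations
Successors: activities 2 through 4 with durations [7, 3, 2]
Sum of successor durations = 12
LF = 15 - 12 = 3

3


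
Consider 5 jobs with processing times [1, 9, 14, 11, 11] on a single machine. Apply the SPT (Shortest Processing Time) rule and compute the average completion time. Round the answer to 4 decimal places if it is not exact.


Sort jobs by processing time (SPT order): [1, 9, 11, 11, 14]
Compute completion times sequentially:
  Job 1: processing = 1, completes at 1
  Job 2: processing = 9, completes at 10
  Job 3: processing = 11, completes at 21
  Job 4: processing = 11, completes at 32
  Job 5: processing = 14, completes at 46
Sum of completion times = 110
Average completion time = 110/5 = 22.0

22.0
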